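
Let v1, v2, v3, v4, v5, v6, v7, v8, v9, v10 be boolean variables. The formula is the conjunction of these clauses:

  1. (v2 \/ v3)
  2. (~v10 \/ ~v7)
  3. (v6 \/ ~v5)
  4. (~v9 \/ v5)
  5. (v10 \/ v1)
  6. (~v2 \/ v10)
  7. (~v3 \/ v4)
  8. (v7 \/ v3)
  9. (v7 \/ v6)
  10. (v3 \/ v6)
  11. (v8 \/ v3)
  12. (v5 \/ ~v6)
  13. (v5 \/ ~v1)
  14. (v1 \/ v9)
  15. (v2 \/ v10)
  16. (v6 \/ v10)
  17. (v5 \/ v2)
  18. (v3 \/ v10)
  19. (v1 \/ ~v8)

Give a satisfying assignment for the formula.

Pure literal: v4 appears only positively; assign v4 = True.
Set v1 = True and propagate.
  then v5 is forced to True.
  then v6 is forced to True.
Branch on v2: take v2 = True.
  then v10 is forced to True.
  then v7 is forced to False.
  then v3 is forced to True.
v8, v9 are now unconstrained; take v8 = True, v9 = False.

v1=1  v2=1  v3=1  v4=1  v5=1  v6=1  v7=0  v8=1  v9=0  v10=1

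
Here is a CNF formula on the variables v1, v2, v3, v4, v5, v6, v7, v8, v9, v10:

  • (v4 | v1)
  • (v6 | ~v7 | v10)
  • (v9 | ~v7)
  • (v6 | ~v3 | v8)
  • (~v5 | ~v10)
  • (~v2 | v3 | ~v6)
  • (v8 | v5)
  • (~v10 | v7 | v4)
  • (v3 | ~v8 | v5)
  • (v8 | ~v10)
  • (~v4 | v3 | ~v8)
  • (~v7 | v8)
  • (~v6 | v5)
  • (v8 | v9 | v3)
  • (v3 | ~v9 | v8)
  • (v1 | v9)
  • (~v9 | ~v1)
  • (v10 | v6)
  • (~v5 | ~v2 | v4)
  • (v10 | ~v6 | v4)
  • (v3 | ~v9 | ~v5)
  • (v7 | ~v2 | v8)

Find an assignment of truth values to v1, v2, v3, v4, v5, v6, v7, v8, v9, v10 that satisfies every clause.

v1 = F, v2 = F, v3 = T, v4 = T, v5 = F, v6 = F, v7 = T, v8 = T, v9 = T, v10 = T

Check each clause:
  1. (v1 | v4) — v4 is true.
  2. (v6 | v10 | ~v7) — v10 is true.
  3. (v9 | ~v7) — v9 is true.
  4. (v6 | ~v3 | v8) — v8 is true.
  5. (~v5 | ~v10) — ~v5 is true.
  6. (~v2 | ~v6 | v3) — ~v6 is true.
  7. (v5 | v8) — v8 is true.
  8. (v7 | v4 | ~v10) — v4 is true.
  9. (v3 | ~v8 | v5) — v3 is true.
  10. (v8 | ~v10) — v8 is true.
  11. (~v4 | ~v8 | v3) — v3 is true.
  12. (v8 | ~v7) — v8 is true.
  13. (~v6 | v5) — ~v6 is true.
  14. (v3 | v8 | v9) — v8 is true.
  15. (v8 | ~v9 | v3) — v8 is true.
  16. (v9 | v1) — v9 is true.
  17. (~v9 | ~v1) — ~v1 is true.
  18. (v6 | v10) — v10 is true.
  19. (~v2 | ~v5 | v4) — ~v5 is true.
  20. (~v6 | v10 | v4) — v10 is true.
  21. (v3 | ~v9 | ~v5) — v3 is true.
  22. (v7 | ~v2 | v8) — v8 is true.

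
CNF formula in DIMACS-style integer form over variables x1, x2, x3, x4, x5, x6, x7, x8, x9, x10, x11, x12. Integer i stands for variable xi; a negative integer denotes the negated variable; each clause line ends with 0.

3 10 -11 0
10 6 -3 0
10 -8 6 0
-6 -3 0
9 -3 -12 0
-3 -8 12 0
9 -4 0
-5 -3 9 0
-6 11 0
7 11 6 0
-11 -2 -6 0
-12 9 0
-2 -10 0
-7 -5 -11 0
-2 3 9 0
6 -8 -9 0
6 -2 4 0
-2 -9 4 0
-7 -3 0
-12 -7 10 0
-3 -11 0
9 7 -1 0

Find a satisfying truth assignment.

x1 = True, x2 = False, x3 = False, x4 = True, x5 = True, x6 = True, x7 = False, x8 = False, x9 = True, x10 = True, x11 = True, x12 = False

Check each clause:
  1. (x3 ∨ x10 ∨ ¬x11) — x10 is true.
  2. (x10 ∨ ¬x3 ∨ x6) — x10 is true.
  3. (¬x8 ∨ x6 ∨ x10) — ¬x8 is true.
  4. (¬x3 ∨ ¬x6) — ¬x3 is true.
  5. (¬x12 ∨ x9 ∨ ¬x3) — x9 is true.
  6. (¬x8 ∨ x12 ∨ ¬x3) — ¬x8 is true.
  7. (¬x4 ∨ x9) — x9 is true.
  8. (x9 ∨ ¬x5 ∨ ¬x3) — x9 is true.
  9. (x11 ∨ ¬x6) — x11 is true.
  10. (x6 ∨ x11 ∨ x7) — x11 is true.
  11. (¬x6 ∨ ¬x2 ∨ ¬x11) — ¬x2 is true.
  12. (x9 ∨ ¬x12) — x9 is true.
  13. (¬x2 ∨ ¬x10) — ¬x2 is true.
  14. (¬x11 ∨ ¬x5 ∨ ¬x7) — ¬x7 is true.
  15. (x3 ∨ ¬x2 ∨ x9) — x9 is true.
  16. (¬x9 ∨ x6 ∨ ¬x8) — ¬x8 is true.
  17. (x4 ∨ ¬x2 ∨ x6) — x4 is true.
  18. (¬x2 ∨ x4 ∨ ¬x9) — x4 is true.
  19. (¬x7 ∨ ¬x3) — ¬x7 is true.
  20. (¬x12 ∨ x10 ∨ ¬x7) — ¬x7 is true.
  21. (¬x3 ∨ ¬x11) — ¬x3 is true.
  22. (¬x1 ∨ x7 ∨ x9) — x9 is true.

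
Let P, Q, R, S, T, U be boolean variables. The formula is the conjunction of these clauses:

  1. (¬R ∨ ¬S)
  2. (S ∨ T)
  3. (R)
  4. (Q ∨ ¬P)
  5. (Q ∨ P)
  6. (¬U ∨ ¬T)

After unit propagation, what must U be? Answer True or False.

(R) stands alone — R = True.
(¬S ∨ ¬R) with R = True leaves only ¬S, so S = False.
In (T ∨ S), S is now false; T must hold, so T = True.
(¬U ∨ ¬T): since T = True, the clause reduces to (¬U). U = False.

False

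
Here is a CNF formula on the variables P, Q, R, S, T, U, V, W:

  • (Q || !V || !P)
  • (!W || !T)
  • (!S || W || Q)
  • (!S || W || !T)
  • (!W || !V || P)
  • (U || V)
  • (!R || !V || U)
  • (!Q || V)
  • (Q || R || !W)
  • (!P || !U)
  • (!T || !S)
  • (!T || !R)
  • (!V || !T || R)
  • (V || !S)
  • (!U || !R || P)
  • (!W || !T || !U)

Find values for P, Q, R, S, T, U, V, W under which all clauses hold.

P=F, Q=F, R=F, S=F, T=F, U=T, V=F, W=F

Check each clause:
  1. (!P || Q || !V) — !V is true.
  2. (!W || !T) — !W is true.
  3. (!S || W || Q) — !S is true.
  4. (!T || !S || W) — !T is true.
  5. (P || !W || !V) — !W is true.
  6. (U || V) — U is true.
  7. (U || !R || !V) — !V is true.
  8. (V || !Q) — !Q is true.
  9. (Q || !W || R) — !W is true.
  10. (!U || !P) — !P is true.
  11. (!S || !T) — !T is true.
  12. (!T || !R) — !T is true.
  13. (!T || R || !V) — !V is true.
  14. (V || !S) — !S is true.
  15. (!R || P || !U) — !R is true.
  16. (!T || !U || !W) — !W is true.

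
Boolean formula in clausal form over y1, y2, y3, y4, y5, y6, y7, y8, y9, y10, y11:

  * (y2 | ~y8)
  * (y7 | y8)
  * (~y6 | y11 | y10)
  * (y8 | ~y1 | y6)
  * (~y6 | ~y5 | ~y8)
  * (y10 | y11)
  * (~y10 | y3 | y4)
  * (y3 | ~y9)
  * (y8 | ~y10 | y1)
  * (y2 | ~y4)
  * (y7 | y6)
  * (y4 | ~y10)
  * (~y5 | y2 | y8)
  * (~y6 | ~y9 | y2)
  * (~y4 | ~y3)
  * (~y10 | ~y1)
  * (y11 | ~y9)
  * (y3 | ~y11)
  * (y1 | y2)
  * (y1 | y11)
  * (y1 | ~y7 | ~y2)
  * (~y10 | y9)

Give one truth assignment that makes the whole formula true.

y1 = T, y2 = T, y3 = T, y4 = F, y5 = F, y6 = T, y7 = T, y8 = T, y9 = F, y10 = F, y11 = T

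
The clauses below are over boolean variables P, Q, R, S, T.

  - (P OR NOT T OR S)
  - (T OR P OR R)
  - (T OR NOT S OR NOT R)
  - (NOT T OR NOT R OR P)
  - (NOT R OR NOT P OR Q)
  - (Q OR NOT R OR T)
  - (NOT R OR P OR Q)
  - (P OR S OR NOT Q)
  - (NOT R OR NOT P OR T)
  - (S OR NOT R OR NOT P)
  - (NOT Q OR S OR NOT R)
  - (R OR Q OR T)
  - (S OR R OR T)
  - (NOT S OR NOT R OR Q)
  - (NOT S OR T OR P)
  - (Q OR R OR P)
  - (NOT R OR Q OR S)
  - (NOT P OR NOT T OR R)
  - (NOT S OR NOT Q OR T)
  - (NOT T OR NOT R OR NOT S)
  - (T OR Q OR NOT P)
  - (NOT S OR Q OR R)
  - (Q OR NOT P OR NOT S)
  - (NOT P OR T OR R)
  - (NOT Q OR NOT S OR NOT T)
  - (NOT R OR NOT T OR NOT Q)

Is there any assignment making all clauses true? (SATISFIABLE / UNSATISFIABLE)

UNSATISFIABLE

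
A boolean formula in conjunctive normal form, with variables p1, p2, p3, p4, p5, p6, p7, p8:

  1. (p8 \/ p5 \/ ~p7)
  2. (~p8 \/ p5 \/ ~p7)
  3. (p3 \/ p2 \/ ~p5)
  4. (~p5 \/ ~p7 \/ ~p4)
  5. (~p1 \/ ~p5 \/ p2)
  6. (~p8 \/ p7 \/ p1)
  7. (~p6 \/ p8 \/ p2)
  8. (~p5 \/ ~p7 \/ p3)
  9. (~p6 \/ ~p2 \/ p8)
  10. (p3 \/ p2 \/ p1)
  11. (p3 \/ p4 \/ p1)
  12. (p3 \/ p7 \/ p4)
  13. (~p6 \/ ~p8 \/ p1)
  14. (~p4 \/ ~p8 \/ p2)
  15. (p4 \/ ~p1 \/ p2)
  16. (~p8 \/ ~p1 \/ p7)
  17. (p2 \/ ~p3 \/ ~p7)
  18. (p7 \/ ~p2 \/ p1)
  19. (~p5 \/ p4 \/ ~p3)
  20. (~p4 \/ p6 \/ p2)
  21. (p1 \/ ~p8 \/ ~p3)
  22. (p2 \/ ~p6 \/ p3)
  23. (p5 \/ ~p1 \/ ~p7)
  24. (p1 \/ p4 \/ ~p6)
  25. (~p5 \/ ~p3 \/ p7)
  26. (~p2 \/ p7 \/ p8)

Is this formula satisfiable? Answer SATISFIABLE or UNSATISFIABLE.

Try p1 = False.
Try p2 = False.
  then p3 is forced to True.
  then p7 is forced to False.
  then p8 is forced to False.
  then p6 is forced to False.
  then p4 is forced to False.
  then p5 is forced to False.
So p1 = 0, p2 = 0, p3 = 1, p4 = 0, p5 = 0, p6 = 0, p7 = 0, p8 = 0 is a satisfying assignment.

SATISFIABLE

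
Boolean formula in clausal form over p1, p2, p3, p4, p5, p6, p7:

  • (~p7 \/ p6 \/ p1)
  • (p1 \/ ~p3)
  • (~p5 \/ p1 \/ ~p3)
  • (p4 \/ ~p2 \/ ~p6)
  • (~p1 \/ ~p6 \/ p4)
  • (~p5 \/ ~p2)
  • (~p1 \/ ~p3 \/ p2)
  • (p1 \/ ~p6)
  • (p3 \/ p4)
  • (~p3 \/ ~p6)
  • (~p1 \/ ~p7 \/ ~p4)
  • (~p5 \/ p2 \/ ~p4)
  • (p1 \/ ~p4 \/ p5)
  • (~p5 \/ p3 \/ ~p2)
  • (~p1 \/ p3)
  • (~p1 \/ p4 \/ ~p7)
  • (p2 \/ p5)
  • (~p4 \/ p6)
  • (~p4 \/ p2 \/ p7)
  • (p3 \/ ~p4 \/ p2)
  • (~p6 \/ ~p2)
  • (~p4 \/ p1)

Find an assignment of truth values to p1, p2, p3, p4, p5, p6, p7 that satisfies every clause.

Set p1 = True and propagate.
  then p3 is forced to True.
  then p2 is forced to True.
  then p5 is forced to False.
  then p6 is forced to False.
  then p4 is forced to False.
  then p7 is forced to False.
Check each clause:
  1. (p6 \/ ~p7 \/ p1) — ~p7 is true.
  2. (~p3 \/ p1) — p1 is true.
  3. (~p5 \/ ~p3 \/ p1) — p1 is true.
  4. (~p2 \/ ~p6 \/ p4) — ~p6 is true.
  5. (~p1 \/ ~p6 \/ p4) — ~p6 is true.
  6. (~p2 \/ ~p5) — ~p5 is true.
  7. (p2 \/ ~p3 \/ ~p1) — p2 is true.
  8. (p1 \/ ~p6) — p1 is true.
  9. (p3 \/ p4) — p3 is true.
  10. (~p6 \/ ~p3) — ~p6 is true.
  11. (~p7 \/ ~p1 \/ ~p4) — ~p7 is true.
  12. (p2 \/ ~p5 \/ ~p4) — p2 is true.
  13. (p1 \/ ~p4 \/ p5) — p1 is true.
  14. (p3 \/ ~p5 \/ ~p2) — p3 is true.
  15. (p3 \/ ~p1) — p3 is true.
  16. (~p7 \/ ~p1 \/ p4) — ~p7 is true.
  17. (p5 \/ p2) — p2 is true.
  18. (~p4 \/ p6) — ~p4 is true.
  19. (p7 \/ p2 \/ ~p4) — p2 is true.
  20. (p2 \/ ~p4 \/ p3) — p2 is true.
  21. (~p6 \/ ~p2) — ~p6 is true.
  22. (p1 \/ ~p4) — p1 is true.

p1=T, p2=T, p3=T, p4=F, p5=F, p6=F, p7=F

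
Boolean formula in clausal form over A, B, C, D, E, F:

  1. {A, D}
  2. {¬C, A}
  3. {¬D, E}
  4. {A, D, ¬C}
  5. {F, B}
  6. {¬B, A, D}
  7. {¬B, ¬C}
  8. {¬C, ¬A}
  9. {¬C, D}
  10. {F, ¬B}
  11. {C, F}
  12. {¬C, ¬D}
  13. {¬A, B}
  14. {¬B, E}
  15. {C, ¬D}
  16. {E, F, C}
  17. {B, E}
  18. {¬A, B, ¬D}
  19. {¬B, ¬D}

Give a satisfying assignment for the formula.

A = T, B = T, C = F, D = F, E = T, F = T

Check each clause:
  1. {D, A} — A is true.
  2. {A, ¬C} — A is true.
  3. {¬D, E} — ¬D is true.
  4. {A, D, ¬C} — A is true.
  5. {B, F} — B is true.
  6. {D, ¬B, A} — A is true.
  7. {¬C, ¬B} — ¬C is true.
  8. {¬A, ¬C} — ¬C is true.
  9. {D, ¬C} — ¬C is true.
  10. {F, ¬B} — F is true.
  11. {C, F} — F is true.
  12. {¬C, ¬D} — ¬D is true.
  13. {¬A, B} — B is true.
  14. {E, ¬B} — E is true.
  15. {¬D, C} — ¬D is true.
  16. {F, C, E} — E is true.
  17. {E, B} — B is true.
  18. {B, ¬D, ¬A} — B is true.
  19. {¬D, ¬B} — ¬D is true.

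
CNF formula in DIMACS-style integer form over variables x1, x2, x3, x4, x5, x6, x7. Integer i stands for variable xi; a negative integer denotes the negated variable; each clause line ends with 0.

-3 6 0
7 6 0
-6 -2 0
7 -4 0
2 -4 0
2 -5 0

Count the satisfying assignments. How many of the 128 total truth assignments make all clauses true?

18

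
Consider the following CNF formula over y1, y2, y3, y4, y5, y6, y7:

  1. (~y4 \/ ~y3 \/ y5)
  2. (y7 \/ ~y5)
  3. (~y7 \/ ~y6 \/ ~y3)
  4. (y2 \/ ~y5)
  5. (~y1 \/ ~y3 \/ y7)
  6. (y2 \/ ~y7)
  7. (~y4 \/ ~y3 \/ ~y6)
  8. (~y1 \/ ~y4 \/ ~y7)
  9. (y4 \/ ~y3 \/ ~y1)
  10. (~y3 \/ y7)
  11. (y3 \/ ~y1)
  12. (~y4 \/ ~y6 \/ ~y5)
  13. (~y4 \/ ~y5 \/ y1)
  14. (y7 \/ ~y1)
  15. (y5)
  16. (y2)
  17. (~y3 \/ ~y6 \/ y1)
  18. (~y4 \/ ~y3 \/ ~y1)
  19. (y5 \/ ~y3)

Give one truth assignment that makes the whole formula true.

y1=0  y2=1  y3=0  y4=0  y5=1  y6=0  y7=1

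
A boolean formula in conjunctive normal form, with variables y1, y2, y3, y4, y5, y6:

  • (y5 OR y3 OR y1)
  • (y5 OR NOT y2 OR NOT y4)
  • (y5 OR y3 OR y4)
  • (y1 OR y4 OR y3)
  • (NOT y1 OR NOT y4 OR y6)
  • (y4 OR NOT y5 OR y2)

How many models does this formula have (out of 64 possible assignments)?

Case analysis on y4 and y5:
  y4=T, y5=T: y2, y3 free; 3 ways for (y1,y6) × 2^2 = 12.
  y4=T, y5=F: remaining (y1,y2,y3,y6) ∈ {(F,F,T,F); (F,F,T,T); (T,F,F,T); (T,F,T,T)} — 4.
  y4=F, y5=T: y6 free; 3 ways for (y1,y2,y3) × 2^1 = 6.
  y4=F, y5=F: forces y3=T; y1, y2, y6 free → 2^3 = 8.
Total: 12 + 4 + 6 + 8 = 30.

30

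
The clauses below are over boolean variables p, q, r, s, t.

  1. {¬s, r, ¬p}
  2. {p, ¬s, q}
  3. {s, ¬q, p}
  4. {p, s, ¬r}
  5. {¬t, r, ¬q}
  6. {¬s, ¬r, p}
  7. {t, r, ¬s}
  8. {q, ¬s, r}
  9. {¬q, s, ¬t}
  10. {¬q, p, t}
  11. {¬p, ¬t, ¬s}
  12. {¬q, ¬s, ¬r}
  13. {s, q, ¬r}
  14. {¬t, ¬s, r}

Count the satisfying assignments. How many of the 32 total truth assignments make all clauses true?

Split on s, then r.
  s=1, r=1: remaining (p,q,t) ∈ {(1,0,0)} — 1.
  s=1, r=0: a clause becomes empty — 0.
  s=0, r=1: remaining (p,q,t) ∈ {(1,1,0)} — 1.
  s=0, r=0: 5 of the 8 assignments to (p,q,t) work.
Total: 1 + 0 + 1 + 5 = 7.

7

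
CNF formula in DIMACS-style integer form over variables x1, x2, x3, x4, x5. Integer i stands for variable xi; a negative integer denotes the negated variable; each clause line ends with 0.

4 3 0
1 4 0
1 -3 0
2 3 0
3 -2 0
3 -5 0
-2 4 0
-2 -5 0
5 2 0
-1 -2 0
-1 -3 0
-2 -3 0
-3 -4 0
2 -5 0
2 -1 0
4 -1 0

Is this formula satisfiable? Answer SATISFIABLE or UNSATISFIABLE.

UNSATISFIABLE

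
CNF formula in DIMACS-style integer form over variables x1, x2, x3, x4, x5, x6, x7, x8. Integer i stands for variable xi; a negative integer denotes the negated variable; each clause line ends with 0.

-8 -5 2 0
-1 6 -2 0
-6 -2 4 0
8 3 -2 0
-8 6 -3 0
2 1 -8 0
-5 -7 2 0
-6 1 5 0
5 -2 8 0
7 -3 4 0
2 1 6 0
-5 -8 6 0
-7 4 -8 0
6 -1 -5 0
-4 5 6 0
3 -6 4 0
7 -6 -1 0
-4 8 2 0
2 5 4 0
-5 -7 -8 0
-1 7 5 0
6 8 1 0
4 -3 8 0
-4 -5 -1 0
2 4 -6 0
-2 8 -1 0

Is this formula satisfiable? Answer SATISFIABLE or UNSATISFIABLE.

Try x1 = True.
Branch on x2: take x2 = True.
  then x6 is forced to True.
  then x4 is forced to True.
  then x7 is forced to True.
  then x5 is forced to False.
  then x8 is forced to True.
x3 is now unconstrained; take x3 = True.
So x1=T, x2=T, x3=T, x4=T, x5=F, x6=T, x7=T, x8=T is a satisfying assignment.

SATISFIABLE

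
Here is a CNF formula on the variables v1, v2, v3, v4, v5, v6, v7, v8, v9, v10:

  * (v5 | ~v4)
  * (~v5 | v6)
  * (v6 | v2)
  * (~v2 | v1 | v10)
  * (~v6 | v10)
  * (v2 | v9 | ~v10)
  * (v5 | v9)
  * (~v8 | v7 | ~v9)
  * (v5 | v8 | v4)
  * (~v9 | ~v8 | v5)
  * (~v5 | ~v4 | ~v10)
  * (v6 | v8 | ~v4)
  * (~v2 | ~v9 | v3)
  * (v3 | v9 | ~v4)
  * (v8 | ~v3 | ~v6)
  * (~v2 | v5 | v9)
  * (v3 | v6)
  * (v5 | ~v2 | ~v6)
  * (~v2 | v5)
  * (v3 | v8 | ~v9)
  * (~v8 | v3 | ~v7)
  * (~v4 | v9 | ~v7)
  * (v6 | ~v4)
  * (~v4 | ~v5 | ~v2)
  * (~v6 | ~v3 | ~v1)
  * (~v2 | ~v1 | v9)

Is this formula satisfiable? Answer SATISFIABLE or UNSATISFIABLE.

Set v1 = False and propagate.
Branch on v2: take v2 = True.
  then v10 is forced to True.
  then v5 is forced to True.
  then v6 is forced to True.
  then v4 is forced to False.
Try v3 = True.
  then v8 is forced to True.
The remaining clauses are satisfied by v7 = True, v9 = False.
So v1 = False  v2 = True  v3 = True  v4 = False  v5 = True  v6 = True  v7 = True  v8 = True  v9 = False  v10 = True is a satisfying assignment.

SATISFIABLE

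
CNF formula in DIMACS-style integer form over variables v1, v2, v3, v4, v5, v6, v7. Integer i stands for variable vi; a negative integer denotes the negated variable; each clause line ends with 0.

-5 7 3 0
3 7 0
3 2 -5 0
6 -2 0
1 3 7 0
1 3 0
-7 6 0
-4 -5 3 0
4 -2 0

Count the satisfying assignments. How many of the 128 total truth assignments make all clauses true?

Split on v3, then v7.
  v3=1, v7=1: v1, v5 free; 3 ways for (v2,v4,v6) × 2^2 = 12.
  v3=1, v7=0: v1, v5 free; 5 ways for (v2,v4,v6) × 2^2 = 20.
  v3=0, v7=1: remaining (v1,v2,v4,v5,v6) ∈ {(1,0,0,0,1); (1,0,1,0,1); (1,1,1,0,1)} — 3.
  v3=0, v7=0: a clause becomes empty — 0.
Total: 12 + 20 + 3 + 0 = 35.

35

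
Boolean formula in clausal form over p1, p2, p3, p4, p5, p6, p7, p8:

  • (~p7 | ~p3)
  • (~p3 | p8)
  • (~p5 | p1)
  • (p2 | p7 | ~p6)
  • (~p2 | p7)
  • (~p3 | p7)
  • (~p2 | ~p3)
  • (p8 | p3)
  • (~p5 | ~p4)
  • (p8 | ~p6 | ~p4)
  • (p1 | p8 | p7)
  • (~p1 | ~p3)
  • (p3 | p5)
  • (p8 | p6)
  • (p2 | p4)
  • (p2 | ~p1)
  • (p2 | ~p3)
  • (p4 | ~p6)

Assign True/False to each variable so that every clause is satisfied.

p1=True, p2=True, p3=False, p4=False, p5=True, p6=False, p7=True, p8=True

Pure literal: p8 appears only positively; assign p8 = True.
Branch on p1: take p1 = True.
  then p3 is forced to False.
  then p5 is forced to True.
  then p4 is forced to False.
  then p2 is forced to True.
  then p7 is forced to True.
  then p6 is forced to False.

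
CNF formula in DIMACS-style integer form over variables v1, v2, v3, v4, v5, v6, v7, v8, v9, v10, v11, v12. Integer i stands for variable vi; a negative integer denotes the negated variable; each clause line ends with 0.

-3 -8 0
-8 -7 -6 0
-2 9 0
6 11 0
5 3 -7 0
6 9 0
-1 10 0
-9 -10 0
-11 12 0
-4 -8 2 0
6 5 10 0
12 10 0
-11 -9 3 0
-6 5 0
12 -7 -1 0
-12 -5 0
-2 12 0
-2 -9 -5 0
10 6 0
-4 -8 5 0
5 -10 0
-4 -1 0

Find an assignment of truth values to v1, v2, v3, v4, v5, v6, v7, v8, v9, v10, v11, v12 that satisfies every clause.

v1=0, v2=0, v3=0, v4=1, v5=1, v6=1, v7=0, v8=0, v9=0, v10=1, v11=0, v12=0

v1 occurs only negated in the remaining clauses — set v1 = False.
Pure literal: v7 appears only negated; assign v7 = False.
Set v2 = False and propagate.
Try v3 = False.
Set v4 = True and propagate.
  then v8 is forced to False.
The remaining clauses are satisfied by v5 = True, v6 = True, v9 = False, v10 = True, v11 = False, v12 = False.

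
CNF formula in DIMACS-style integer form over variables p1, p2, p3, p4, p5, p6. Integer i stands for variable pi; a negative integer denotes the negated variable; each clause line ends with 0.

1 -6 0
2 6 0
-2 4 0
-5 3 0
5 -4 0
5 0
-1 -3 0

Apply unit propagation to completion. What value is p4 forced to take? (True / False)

True

(p5) stands alone — p5 = True.
From (~p5 | p3) and p5 = True: p3 = True.
From (~p1 | ~p3) and p3 = True: p1 = False.
From (~p6 | p1) and p1 = False: p6 = False.
(p6 | p2): since p6 = False, the clause reduces to (p2). p2 = True.
From (~p2 | p4) and p2 = True: p4 = True.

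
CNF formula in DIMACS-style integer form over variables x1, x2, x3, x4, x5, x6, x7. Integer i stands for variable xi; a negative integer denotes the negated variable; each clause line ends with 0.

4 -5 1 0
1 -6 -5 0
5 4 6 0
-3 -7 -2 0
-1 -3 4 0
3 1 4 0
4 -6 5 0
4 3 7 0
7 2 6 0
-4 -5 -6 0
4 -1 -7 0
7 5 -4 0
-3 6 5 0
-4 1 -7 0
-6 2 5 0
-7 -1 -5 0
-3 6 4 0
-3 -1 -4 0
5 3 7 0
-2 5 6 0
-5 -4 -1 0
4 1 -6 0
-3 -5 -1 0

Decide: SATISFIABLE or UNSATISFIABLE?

Set x1 = False and propagate.
Set x2 = True and propagate.
Try x3 = True.
  then x7 is forced to False.
For the remaining variables, x4 = True, x5 = True, x6 = False works.
Every clause has at least one true literal under this assignment.
So x1 = F, x2 = T, x3 = T, x4 = T, x5 = T, x6 = F, x7 = F is a satisfying assignment.

SATISFIABLE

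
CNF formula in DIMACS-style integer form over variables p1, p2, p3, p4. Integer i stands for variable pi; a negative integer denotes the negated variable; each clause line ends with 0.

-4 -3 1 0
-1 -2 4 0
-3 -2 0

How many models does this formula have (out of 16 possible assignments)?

Split on p1, then p2.
  p1=1, p2=1: remaining (p3,p4) ∈ {(0,1)} — 1.
  p1=1, p2=0: remaining (p3,p4) ∈ {(0,0); (0,1); (1,0); (1,1)} — 4.
  p1=0, p2=1: remaining (p3,p4) ∈ {(0,0); (0,1)} — 2.
  p1=0, p2=0: remaining (p3,p4) ∈ {(0,0); (0,1); (1,0)} — 3.
Total: 1 + 4 + 2 + 3 = 10.

10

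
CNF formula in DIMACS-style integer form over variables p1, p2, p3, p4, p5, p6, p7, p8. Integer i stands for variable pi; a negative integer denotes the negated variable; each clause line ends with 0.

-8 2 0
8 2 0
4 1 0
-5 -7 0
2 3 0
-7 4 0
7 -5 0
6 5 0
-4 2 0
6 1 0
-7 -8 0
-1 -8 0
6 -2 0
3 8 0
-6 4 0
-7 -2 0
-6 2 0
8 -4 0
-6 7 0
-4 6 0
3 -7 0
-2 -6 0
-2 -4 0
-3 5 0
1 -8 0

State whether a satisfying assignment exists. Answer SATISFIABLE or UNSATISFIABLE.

UNSATISFIABLE

p2 = True:
  propagation gives p6=True; an empty clause results — contradiction.
p2 = False:
  propagation gives p8=False; an empty clause results — contradiction.
Every branch closes, so no satisfying assignment exists.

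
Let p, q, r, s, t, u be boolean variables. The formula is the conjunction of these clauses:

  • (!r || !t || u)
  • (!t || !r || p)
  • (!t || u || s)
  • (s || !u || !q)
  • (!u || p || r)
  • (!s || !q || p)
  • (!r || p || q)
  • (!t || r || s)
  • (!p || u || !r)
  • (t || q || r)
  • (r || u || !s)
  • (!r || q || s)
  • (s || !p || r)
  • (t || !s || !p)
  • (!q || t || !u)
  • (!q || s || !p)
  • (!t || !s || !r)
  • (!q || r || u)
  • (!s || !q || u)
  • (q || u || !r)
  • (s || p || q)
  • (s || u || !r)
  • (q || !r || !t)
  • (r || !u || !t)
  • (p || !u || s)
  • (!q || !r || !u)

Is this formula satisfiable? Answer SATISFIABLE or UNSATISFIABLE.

UNSATISFIABLE

r = True:
  q = True:
    propagation gives u=False, t=False, p=False, s=False; an empty clause results — contradiction.
  q = False:
    propagation gives p=True, u=True, s=True, t=True; an empty clause results — contradiction.
r = False:
  s = True:
    propagation gives u=True, p=True, t=True; an empty clause results — contradiction.
  s = False:
    propagation gives t=False, q=True, u=False; an empty clause results — contradiction.
Every branch closes, so no satisfying assignment exists.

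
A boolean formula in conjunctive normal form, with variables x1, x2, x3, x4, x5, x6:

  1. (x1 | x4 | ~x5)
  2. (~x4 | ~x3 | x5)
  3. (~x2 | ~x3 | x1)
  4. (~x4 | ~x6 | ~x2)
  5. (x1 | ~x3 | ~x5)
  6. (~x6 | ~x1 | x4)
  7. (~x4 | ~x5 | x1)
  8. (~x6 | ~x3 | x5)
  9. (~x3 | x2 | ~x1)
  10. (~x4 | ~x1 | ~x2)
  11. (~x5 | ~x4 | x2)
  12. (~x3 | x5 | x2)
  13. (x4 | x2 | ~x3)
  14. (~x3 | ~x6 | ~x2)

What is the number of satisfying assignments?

15

Case analysis on x2 and x3:
  x2=1, x3=1: remaining (x1,x4,x5,x6) ∈ {(1,0,0,0); (1,0,1,0)} — 2.
  x2=1, x3=0: 5 of the 16 assignments to (x1,x4,x5,x6) work.
  x2=0, x3=1: a clause becomes empty — 0.
  x2=0, x3=0: 8 of the 16 assignments to (x1,x4,x5,x6) work.
Total: 2 + 5 + 0 + 8 = 15.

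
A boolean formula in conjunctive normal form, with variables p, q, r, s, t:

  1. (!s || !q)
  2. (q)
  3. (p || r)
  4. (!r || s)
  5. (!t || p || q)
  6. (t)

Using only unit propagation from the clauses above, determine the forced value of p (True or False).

(q) is a unit clause: q = True.
From (!q || !s) and q = True: s = False.
From (s || !r) and s = False: r = False.
In (p || r), r is now false; p must hold, so p = True.

True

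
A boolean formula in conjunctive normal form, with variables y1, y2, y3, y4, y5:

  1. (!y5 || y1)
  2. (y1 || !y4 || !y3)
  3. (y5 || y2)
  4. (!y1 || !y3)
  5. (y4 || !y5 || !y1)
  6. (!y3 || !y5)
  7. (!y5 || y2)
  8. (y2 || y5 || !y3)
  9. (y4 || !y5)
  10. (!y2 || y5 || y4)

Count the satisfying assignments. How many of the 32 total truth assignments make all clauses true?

3

Satisfying assignments:
  y1=0 y2=1 y3=0 y4=1 y5=0
  y1=1 y2=1 y3=0 y4=1 y5=0
  y1=1 y2=1 y3=0 y4=1 y5=1
That's 3 in total.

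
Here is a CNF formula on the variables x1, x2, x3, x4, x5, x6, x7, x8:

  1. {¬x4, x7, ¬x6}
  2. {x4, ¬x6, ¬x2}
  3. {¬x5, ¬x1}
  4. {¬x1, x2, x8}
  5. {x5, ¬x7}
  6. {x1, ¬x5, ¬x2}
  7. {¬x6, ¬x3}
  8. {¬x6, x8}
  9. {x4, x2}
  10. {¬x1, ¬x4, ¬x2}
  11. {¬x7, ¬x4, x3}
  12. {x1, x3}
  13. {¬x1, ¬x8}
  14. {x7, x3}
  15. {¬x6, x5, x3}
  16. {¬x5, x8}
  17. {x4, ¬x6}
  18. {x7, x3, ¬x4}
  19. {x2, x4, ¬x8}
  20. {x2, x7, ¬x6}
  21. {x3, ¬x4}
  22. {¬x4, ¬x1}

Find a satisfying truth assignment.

x6 occurs only negated in the remaining clauses — set x6 = False.
Branch on x1: take x1 = False.
  then x3 is forced to True.
The remaining clauses are satisfied by x2 = False, x4 = True, x5 = False, x7 = False, x8 = True.

x1=False, x2=False, x3=True, x4=True, x5=False, x6=False, x7=False, x8=True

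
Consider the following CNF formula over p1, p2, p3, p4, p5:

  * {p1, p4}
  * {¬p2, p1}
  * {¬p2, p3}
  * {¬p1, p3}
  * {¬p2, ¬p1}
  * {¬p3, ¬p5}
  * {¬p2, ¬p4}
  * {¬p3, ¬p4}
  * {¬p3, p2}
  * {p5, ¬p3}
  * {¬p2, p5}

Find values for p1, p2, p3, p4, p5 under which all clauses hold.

p1=F, p2=F, p3=F, p4=T, p5=F

Check each clause:
  1. {p4, p1} — p4 is true.
  2. {p1, ¬p2} — ¬p2 is true.
  3. {p3, ¬p2} — ¬p2 is true.
  4. {¬p1, p3} — ¬p1 is true.
  5. {¬p1, ¬p2} — ¬p1 is true.
  6. {¬p5, ¬p3} — ¬p5 is true.
  7. {¬p2, ¬p4} — ¬p2 is true.
  8. {¬p4, ¬p3} — ¬p3 is true.
  9. {p2, ¬p3} — ¬p3 is true.
  10. {¬p3, p5} — ¬p3 is true.
  11. {p5, ¬p2} — ¬p2 is true.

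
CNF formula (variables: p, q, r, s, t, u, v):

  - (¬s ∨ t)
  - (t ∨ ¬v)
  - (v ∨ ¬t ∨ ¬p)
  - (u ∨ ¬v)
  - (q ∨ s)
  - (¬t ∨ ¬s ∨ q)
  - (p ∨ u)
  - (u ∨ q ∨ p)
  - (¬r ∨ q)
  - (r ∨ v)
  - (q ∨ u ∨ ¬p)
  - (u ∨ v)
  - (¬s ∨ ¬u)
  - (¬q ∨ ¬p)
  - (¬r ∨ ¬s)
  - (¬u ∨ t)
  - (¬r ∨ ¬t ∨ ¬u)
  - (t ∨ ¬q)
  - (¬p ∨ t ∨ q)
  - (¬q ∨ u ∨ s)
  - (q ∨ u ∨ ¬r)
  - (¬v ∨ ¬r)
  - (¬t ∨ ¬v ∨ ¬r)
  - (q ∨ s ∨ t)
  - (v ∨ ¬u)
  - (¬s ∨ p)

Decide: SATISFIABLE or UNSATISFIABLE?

SATISFIABLE

Branch on p: take p = False.
  then u is forced to True.
  then s is forced to False.
  then q is forced to True.
  then t is forced to True.
  then r is forced to False.
  then v is forced to True.
So p=False, q=True, r=False, s=False, t=True, u=True, v=True is a satisfying assignment.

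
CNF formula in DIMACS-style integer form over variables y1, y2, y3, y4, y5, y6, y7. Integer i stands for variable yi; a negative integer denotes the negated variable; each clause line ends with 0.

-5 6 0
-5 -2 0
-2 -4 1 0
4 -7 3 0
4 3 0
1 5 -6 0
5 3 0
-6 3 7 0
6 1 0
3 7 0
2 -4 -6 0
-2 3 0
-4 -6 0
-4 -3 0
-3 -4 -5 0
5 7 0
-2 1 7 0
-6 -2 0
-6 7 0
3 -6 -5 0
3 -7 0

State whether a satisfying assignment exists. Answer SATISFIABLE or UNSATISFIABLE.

SATISFIABLE

Pure literal: y1 appears only positively; assign y1 = True.
Set y2 = True and propagate.
  then y5 is forced to False.
  then y3 is forced to True.
  then y4 is forced to False.
  then y7 is forced to True.
  then y6 is forced to False.
So y1=True, y2=True, y3=True, y4=False, y5=False, y6=False, y7=True is a satisfying assignment.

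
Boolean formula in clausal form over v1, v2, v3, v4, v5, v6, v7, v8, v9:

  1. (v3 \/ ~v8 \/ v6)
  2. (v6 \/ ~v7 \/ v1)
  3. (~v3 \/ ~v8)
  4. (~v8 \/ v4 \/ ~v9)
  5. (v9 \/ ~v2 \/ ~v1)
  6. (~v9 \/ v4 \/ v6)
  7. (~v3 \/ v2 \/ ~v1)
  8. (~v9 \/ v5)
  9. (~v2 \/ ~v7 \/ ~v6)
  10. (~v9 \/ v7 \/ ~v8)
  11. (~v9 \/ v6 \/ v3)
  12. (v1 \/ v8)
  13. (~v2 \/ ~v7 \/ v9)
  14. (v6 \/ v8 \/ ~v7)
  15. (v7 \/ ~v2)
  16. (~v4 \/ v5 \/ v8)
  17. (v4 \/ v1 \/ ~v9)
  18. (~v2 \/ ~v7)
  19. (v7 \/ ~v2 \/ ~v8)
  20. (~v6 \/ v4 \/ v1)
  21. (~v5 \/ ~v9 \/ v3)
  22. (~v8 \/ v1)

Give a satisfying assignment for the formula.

Try v1 = True.
Branch on v2: take v2 = False.
  then v3 is forced to False.
The remaining clauses are satisfied by v4 = True, v5 = True, v6 = True, v7 = True, v8 = True, v9 = False.
Every clause has at least one true literal under this assignment.
Check each clause:
  1. (~v8 \/ v6 \/ v3) — v6 is true.
  2. (v6 \/ v1 \/ ~v7) — v1 is true.
  3. (~v8 \/ ~v3) — ~v3 is true.
  4. (~v8 \/ v4 \/ ~v9) — v4 is true.
  5. (~v2 \/ ~v1 \/ v9) — ~v2 is true.
  6. (v4 \/ v6 \/ ~v9) — v4 is true.
  7. (~v3 \/ ~v1 \/ v2) — ~v3 is true.
  8. (v5 \/ ~v9) — v5 is true.
  9. (~v2 \/ ~v6 \/ ~v7) — ~v2 is true.
  10. (v7 \/ ~v9 \/ ~v8) — ~v9 is true.
  11. (~v9 \/ v3 \/ v6) — v6 is true.
  12. (v1 \/ v8) — v8 is true.
  13. (~v7 \/ ~v2 \/ v9) — ~v2 is true.
  14. (v6 \/ ~v7 \/ v8) — v8 is true.
  15. (~v2 \/ v7) — ~v2 is true.
  16. (v5 \/ v8 \/ ~v4) — v8 is true.
  17. (v1 \/ v4 \/ ~v9) — v1 is true.
  18. (~v7 \/ ~v2) — ~v2 is true.
  19. (~v2 \/ v7 \/ ~v8) — ~v2 is true.
  20. (v1 \/ ~v6 \/ v4) — v1 is true.
  21. (~v9 \/ ~v5 \/ v3) — ~v9 is true.
  22. (v1 \/ ~v8) — v1 is true.

v1=True, v2=False, v3=False, v4=True, v5=True, v6=True, v7=True, v8=True, v9=False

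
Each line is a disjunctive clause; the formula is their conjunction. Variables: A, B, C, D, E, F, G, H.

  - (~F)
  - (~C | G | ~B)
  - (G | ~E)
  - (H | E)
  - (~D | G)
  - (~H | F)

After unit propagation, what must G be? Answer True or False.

(~F) is a unit clause: F = False.
From (F | ~H) and F = False: H = False.
From (H | E) and H = False: E = True.
(~E | G): since E = True, the clause reduces to (G). G = True.

True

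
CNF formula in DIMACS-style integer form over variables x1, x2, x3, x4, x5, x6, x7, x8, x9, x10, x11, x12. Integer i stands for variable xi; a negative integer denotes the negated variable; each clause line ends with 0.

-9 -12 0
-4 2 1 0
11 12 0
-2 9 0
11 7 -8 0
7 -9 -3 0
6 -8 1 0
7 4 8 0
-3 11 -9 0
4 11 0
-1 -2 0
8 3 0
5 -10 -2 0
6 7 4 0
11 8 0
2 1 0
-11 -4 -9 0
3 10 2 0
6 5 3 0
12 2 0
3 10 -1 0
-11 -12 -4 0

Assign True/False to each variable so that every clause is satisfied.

Pure literal: x5 appears only positively; assign x5 = True.
Pure literal: x7 appears only positively; assign x7 = True.
Set x1 = True and propagate.
  then x2 is forced to False.
  then x12 is forced to True.
  then x9 is forced to False.
Branch on x3: take x3 = True.
The remaining clauses are satisfied by x4 = False, x6 = False, x8 = False, x10 = False, x11 = True.

x1 = T, x2 = F, x3 = T, x4 = F, x5 = T, x6 = F, x7 = T, x8 = F, x9 = F, x10 = F, x11 = T, x12 = T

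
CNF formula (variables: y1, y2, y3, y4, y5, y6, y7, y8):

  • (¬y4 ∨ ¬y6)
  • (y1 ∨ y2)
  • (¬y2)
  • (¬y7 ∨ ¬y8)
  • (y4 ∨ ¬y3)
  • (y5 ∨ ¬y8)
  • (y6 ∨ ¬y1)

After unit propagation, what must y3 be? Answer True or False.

Unit clause (¬y2) sets y2 = False.
(y1 ∨ y2) with y2 = False leaves only y1, so y1 = True.
In (y6 ∨ ¬y1), ¬y1 is now false; y6 must hold, so y6 = True.
In (¬y4 ∨ ¬y6), ¬y6 is now false; ¬y4 must hold, so y4 = False.
From (¬y3 ∨ y4) and y4 = False: y3 = False.

False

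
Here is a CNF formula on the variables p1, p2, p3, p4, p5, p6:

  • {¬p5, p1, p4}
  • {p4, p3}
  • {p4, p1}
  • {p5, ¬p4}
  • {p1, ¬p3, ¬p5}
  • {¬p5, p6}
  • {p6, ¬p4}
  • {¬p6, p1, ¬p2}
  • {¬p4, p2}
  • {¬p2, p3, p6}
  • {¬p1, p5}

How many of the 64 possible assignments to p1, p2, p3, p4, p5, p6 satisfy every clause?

4

Satisfying assignments:
  p1=T p2=F p3=T p4=F p5=T p6=T
  p1=T p2=T p3=F p4=T p5=T p6=T
  p1=T p2=T p3=T p4=F p5=T p6=T
  p1=T p2=T p3=T p4=T p5=T p6=T
Count: 4.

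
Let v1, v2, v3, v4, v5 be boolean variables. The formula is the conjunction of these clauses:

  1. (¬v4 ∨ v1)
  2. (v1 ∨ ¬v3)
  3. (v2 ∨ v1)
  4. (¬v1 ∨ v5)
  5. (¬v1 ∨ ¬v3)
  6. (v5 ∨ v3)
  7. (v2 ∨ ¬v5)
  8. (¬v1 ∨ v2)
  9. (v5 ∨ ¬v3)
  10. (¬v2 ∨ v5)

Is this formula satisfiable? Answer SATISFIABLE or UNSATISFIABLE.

Pure literal: v4 appears only negated; assign v4 = False.
Branch on v1: take v1 = False.
  then v3 is forced to False.
  then v2 is forced to True.
  then v5 is forced to True.
Every clause has at least one true literal under this assignment.
So v1=F, v2=T, v3=F, v4=F, v5=T is a satisfying assignment.

SATISFIABLE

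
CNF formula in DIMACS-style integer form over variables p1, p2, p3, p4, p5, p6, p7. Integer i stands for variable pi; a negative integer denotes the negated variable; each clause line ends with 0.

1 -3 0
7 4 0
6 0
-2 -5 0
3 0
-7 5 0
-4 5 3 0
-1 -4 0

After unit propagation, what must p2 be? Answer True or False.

False

Unit clause (p6) sets p6 = True.
(p3) stands alone — p3 = True.
(p1 ∨ ¬p3): since p3 = True, the clause reduces to (p1). p1 = True.
(¬p1 ∨ ¬p4) with p1 = True leaves only ¬p4, so p4 = False.
(p7 ∨ p4) with p4 = False leaves only p7, so p7 = True.
(¬p7 ∨ p5): since p7 = True, the clause reduces to (p5). p5 = True.
(¬p5 ∨ ¬p2) with p5 = True leaves only ¬p2, so p2 = False.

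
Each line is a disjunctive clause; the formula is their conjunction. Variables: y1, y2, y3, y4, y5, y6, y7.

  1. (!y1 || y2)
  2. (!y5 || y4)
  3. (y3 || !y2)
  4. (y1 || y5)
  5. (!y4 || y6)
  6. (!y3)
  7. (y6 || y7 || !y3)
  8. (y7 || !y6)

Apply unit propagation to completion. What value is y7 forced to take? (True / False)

True

Unit clause (!y3) sets y3 = False.
From (!y2 || y3) and y3 = False: y2 = False.
From (y2 || !y1) and y2 = False: y1 = False.
In (y5 || y1), y1 is now false; y5 must hold, so y5 = True.
(!y5 || y4): since y5 = True, the clause reduces to (y4). y4 = True.
(y6 || !y4) with y4 = True leaves only y6, so y6 = True.
In (y7 || !y6), !y6 is now false; y7 must hold, so y7 = True.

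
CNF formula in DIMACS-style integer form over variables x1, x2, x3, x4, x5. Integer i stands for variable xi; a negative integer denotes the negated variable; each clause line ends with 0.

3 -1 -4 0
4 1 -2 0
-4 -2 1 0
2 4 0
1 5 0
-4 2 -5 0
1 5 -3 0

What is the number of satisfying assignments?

7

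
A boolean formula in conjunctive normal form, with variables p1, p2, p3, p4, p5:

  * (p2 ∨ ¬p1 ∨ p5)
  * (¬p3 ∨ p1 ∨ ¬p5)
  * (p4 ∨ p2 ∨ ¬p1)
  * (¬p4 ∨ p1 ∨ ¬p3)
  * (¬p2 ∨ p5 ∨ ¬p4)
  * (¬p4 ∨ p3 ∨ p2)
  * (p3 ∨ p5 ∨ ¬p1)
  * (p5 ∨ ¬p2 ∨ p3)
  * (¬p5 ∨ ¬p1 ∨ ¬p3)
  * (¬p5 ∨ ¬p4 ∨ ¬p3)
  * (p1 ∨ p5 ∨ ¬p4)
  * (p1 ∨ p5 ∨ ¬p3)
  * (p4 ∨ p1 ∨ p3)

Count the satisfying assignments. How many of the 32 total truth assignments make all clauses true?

4

The models are:
  p1=F p2=T p3=F p4=T p5=T
  p1=T p2=T p3=F p4=F p5=T
  p1=T p2=T p3=F p4=T p5=T
  p1=T p2=T p3=T p4=F p5=F
That's 4 in total.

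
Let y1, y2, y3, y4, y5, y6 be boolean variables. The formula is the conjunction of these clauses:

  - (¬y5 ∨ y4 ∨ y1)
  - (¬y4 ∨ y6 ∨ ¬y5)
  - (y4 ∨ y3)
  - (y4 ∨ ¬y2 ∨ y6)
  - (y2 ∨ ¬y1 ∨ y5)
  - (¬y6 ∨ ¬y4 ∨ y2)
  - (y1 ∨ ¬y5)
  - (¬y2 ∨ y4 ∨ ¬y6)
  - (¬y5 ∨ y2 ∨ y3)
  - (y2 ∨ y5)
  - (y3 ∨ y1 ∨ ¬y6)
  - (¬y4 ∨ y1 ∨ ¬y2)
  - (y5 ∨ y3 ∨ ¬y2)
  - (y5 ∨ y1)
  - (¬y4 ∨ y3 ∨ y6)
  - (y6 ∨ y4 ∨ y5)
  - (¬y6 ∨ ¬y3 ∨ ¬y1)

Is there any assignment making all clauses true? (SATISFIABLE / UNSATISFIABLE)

Branch on y1: take y1 = True.
Set y2 = False and propagate.
  then y5 is forced to True.
  then y3 is forced to True.
  then y6 is forced to False.
  then y4 is forced to False.
So y1=True  y2=False  y3=True  y4=False  y5=True  y6=False is a satisfying assignment.

SATISFIABLE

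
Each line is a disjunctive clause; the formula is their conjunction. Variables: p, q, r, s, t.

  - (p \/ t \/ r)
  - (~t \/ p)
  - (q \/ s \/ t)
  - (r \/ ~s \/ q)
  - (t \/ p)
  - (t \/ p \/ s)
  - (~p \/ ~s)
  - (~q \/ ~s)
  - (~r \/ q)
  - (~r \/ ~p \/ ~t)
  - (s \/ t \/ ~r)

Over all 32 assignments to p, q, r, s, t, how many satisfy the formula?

Satisfying assignments:
  p=1 q=0 r=0 s=0 t=1
  p=1 q=1 r=0 s=0 t=0
  p=1 q=1 r=0 s=0 t=1
Count: 3.

3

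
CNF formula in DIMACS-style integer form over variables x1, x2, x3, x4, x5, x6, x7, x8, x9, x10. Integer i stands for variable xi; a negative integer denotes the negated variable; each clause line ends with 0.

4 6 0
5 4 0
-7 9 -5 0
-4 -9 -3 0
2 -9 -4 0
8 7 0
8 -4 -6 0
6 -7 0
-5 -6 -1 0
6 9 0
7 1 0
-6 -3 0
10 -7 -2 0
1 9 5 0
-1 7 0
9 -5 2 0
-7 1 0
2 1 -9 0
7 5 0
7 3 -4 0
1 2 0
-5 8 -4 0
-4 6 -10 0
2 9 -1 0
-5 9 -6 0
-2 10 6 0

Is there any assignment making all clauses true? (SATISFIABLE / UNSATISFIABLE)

SATISFIABLE

Pure literal: x8 appears only positively; assign x8 = True.
Try x1 = True.
  then x7 is forced to True.
  then x6 is forced to True.
  then x5 is forced to False.
  then x4 is forced to True.
  then x3 is forced to False.
Branch on x2: take x2 = True.
  then x10 is forced to True.
x9 is now unconstrained; take x9 = False.
So x1=True, x2=True, x3=False, x4=True, x5=False, x6=True, x7=True, x8=True, x9=False, x10=True is a satisfying assignment.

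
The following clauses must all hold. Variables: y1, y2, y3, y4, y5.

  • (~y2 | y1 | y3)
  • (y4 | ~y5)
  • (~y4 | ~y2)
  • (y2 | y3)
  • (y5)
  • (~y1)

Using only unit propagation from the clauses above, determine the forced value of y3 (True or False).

True

(y5) stands alone — y5 = True.
(~y5 | y4) with y5 = True leaves only y4, so y4 = True.
From (~y4 | ~y2) and y4 = True: y2 = False.
From (y3 | y2) and y2 = False: y3 = True.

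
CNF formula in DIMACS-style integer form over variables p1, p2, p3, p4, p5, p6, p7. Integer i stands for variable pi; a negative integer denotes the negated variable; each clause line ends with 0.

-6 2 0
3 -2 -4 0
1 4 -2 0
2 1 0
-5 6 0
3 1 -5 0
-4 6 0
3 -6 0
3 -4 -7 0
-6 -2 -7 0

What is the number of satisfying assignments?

14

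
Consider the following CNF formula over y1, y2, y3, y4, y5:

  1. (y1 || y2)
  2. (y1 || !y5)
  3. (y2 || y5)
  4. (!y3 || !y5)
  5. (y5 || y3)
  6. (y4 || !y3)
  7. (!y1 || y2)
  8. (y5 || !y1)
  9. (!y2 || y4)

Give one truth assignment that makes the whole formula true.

y4 occurs only positively in the remaining clauses — set y4 = True.
Branch on y1: take y1 = False.
  then y2 is forced to True.
  then y5 is forced to False.
  then y3 is forced to True.
Check each clause:
  1. (y1 || y2) — y2 is true.
  2. (y1 || !y5) — !y5 is true.
  3. (y5 || y2) — y2 is true.
  4. (!y3 || !y5) — !y5 is true.
  5. (y3 || y5) — y3 is true.
  6. (y4 || !y3) — y4 is true.
  7. (y2 || !y1) — y2 is true.
  8. (!y1 || y5) — !y1 is true.
  9. (!y2 || y4) — y4 is true.

y1=0, y2=1, y3=1, y4=1, y5=0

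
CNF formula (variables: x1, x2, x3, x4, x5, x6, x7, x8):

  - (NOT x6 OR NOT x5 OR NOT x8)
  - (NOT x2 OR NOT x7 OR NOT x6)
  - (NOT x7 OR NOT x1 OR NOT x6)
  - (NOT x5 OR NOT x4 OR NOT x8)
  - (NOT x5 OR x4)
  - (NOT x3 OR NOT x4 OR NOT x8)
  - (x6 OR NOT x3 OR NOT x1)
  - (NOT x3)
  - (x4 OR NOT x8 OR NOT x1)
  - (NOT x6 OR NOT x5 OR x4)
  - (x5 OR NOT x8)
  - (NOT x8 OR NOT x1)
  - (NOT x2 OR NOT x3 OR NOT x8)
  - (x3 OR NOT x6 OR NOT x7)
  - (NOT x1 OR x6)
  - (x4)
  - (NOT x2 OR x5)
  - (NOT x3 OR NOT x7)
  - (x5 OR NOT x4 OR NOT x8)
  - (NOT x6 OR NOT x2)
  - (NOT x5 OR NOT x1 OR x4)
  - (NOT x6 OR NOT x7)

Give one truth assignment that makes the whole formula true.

(NOT x3) is a unit clause, so x3 = False.
(x4) is a unit clause, so x4 = True.
Pure literal: x1 appears only negated; assign x1 = False.
Pure literal: x2 appears only negated; assign x2 = False.
Try x5 = False.
  then x8 is forced to False.
Try x6 = True.
  then x7 is forced to False.
Check each clause:
  1. (NOT x8 OR NOT x6 OR NOT x5) — NOT x8 is true.
  2. (NOT x6 OR NOT x2 OR NOT x7) — NOT x7 is true.
  3. (NOT x1 OR NOT x7 OR NOT x6) — NOT x7 is true.
  4. (NOT x4 OR NOT x8 OR NOT x5) — NOT x8 is true.
  5. (x4 OR NOT x5) — NOT x5 is true.
  6. (NOT x3 OR NOT x8 OR NOT x4) — NOT x8 is true.
  7. (x6 OR NOT x3 OR NOT x1) — NOT x3 is true.
  8. (NOT x3) — NOT x3 is true.
  9. (x4 OR NOT x1 OR NOT x8) — NOT x8 is true.
  10. (x4 OR NOT x5 OR NOT x6) — NOT x5 is true.
  11. (x5 OR NOT x8) — NOT x8 is true.
  12. (NOT x8 OR NOT x1) — NOT x8 is true.
  13. (NOT x2 OR NOT x3 OR NOT x8) — NOT x8 is true.
  14. (NOT x6 OR NOT x7 OR x3) — NOT x7 is true.
  15. (NOT x1 OR x6) — x6 is true.
  16. (x4) — x4 is true.
  17. (x5 OR NOT x2) — NOT x2 is true.
  18. (NOT x3 OR NOT x7) — NOT x7 is true.
  19. (x5 OR NOT x4 OR NOT x8) — NOT x8 is true.
  20. (NOT x6 OR NOT x2) — NOT x2 is true.
  21. (NOT x5 OR NOT x1 OR x4) — NOT x5 is true.
  22. (NOT x7 OR NOT x6) — NOT x7 is true.

x1=False, x2=False, x3=False, x4=True, x5=False, x6=True, x7=False, x8=False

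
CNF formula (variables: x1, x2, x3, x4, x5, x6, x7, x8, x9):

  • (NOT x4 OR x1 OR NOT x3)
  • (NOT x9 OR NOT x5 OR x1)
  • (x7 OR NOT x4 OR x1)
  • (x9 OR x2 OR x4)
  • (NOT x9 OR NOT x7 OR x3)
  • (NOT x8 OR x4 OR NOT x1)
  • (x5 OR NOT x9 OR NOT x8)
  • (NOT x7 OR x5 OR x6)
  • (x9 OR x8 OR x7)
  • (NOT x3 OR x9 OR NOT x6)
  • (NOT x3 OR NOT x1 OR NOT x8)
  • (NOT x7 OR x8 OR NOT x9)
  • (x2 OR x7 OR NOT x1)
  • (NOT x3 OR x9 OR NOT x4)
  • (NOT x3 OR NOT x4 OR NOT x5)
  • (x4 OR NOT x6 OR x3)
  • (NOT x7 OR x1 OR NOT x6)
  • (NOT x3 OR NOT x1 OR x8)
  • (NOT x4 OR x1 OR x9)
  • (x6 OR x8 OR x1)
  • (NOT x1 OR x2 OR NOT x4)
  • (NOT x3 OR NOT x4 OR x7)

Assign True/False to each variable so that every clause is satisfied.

Pure literal: x2 appears only positively; assign x2 = True.
Set x1 = False and propagate.
Branch on x3: take x3 = True.
  then x4 is forced to False.
The remaining clauses are satisfied by x5 = False, x6 = False, x7 = False, x8 = True, x9 = False.
Every clause has at least one true literal under this assignment.
Check each clause:
  1. (NOT x4 OR NOT x3 OR x1) — NOT x4 is true.
  2. (NOT x9 OR NOT x5 OR x1) — NOT x5 is true.
  3. (NOT x4 OR x7 OR x1) — NOT x4 is true.
  4. (x9 OR x4 OR x2) — x2 is true.
  5. (NOT x9 OR x3 OR NOT x7) — NOT x7 is true.
  6. (NOT x8 OR NOT x1 OR x4) — NOT x1 is true.
  7. (x5 OR NOT x9 OR NOT x8) — NOT x9 is true.
  8. (x6 OR x5 OR NOT x7) — NOT x7 is true.
  9. (x9 OR x7 OR x8) — x8 is true.
  10. (x9 OR NOT x3 OR NOT x6) — NOT x6 is true.
  11. (NOT x8 OR NOT x1 OR NOT x3) — NOT x1 is true.
  12. (NOT x9 OR x8 OR NOT x7) — x8 is true.
  13. (NOT x1 OR x2 OR x7) — x2 is true.
  14. (x9 OR NOT x4 OR NOT x3) — NOT x4 is true.
  15. (NOT x5 OR NOT x4 OR NOT x3) — NOT x5 is true.
  16. (NOT x6 OR x3 OR x4) — NOT x6 is true.
  17. (x1 OR NOT x6 OR NOT x7) — NOT x7 is true.
  18. (NOT x1 OR x8 OR NOT x3) — x8 is true.
  19. (x9 OR NOT x4 OR x1) — NOT x4 is true.
  20. (x1 OR x8 OR x6) — x8 is true.
  21. (x2 OR NOT x1 OR NOT x4) — x2 is true.
  22. (NOT x4 OR NOT x3 OR x7) — NOT x4 is true.

x1=0, x2=1, x3=1, x4=0, x5=0, x6=0, x7=0, x8=1, x9=0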